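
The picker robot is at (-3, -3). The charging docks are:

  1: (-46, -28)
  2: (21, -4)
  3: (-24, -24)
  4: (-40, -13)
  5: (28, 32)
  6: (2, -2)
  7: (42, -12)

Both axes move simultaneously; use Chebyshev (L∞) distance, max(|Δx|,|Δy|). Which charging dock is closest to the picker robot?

Distances from (-3, -3):
1: max(|-43|, |-25|) = 43
2: max(|24|, |-1|) = 24
3: max(|-21|, |-21|) = 21
4: max(|-37|, |-10|) = 37
5: max(|31|, |35|) = 35
6: max(|5|, |1|) = 5
7: max(|45|, |-9|) = 45
Minimum: 6 at 5.

6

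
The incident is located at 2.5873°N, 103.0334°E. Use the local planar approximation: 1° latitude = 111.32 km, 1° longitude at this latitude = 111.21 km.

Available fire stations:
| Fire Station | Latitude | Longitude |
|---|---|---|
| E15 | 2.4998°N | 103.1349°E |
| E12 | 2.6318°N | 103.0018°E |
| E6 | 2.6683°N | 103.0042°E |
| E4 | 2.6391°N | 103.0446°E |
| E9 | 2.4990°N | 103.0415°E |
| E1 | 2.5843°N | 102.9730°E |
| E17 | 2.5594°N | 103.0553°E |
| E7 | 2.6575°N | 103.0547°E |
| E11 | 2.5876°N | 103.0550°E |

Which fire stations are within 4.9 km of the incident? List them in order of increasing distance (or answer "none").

E11, E17

Distances from 2.5873°N, 103.0334°E:
E15: √((-0.0875·111.32)² + (0.1015·111.21)²) = √(94.877340 + 127.414767) = 14.9095 km
E12: √((0.0445·111.32)² + (-0.0316·111.21)²) = √(24.539540 + 12.349855) = 6.0737 km
E6: √((0.0810·111.32)² + (-0.0292·111.21)²) = √(81.304846 + 10.545165) = 9.5838 km
E4: √((0.0518·111.32)² + (0.0112·111.21)²) = √(33.251092 + 1.551400) = 5.8994 km
E9: √((-0.0883·111.32)² + (0.0081·111.21)²) = √(96.620171 + 0.811442) = 9.8707 km
E1: √((-0.0030·111.32)² + (-0.0604·111.21)²) = √(0.111529 + 45.119217) = 6.7254 km
E17: √((-0.0279·111.32)² + (0.0219·111.21)²) = √(9.646168 + 5.931655) = 3.9469 km
E7: √((0.0702·111.32)² + (0.0213·111.21)²) = √(61.068973 + 5.611086) = 8.1658 km
E11: √((0.0003·111.32)² + (0.0216·111.21)²) = √(0.001115 + 5.770257) = 2.4024 km
Threshold 4.9 km: E11 (2.4024 km), E17 (3.9469 km) are within range.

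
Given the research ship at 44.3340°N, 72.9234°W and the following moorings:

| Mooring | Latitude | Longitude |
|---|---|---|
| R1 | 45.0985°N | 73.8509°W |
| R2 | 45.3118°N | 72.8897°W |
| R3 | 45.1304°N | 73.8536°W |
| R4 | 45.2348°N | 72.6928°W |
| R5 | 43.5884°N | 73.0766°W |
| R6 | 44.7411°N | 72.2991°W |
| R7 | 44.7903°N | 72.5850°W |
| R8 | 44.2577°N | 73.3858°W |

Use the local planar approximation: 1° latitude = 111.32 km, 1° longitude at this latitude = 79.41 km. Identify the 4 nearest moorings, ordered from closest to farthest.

Distances from 44.3340°N, 72.9234°W:
R1: √((0.7645·111.32)² + (-0.9275·79.41)²) = √(7242.714645 + 5424.731265) = 112.5497 km
R2: √((0.9778·111.32)² + (0.0337·79.41)²) = √(11848.038621 + 7.161602) = 108.8816 km
R3: √((0.7964·111.32)² + (-0.9302·79.41)²) = √(7859.752998 + 5456.360577) = 115.3955 km
R4: √((0.9008·111.32)² + (0.2306·79.41)²) = √(10055.487960 + 335.327366) = 101.9353 km
R5: √((-0.7456·111.32)² + (-0.1532·79.41)²) = √(6889.031872 + 148.002115) = 83.8870 km
R6: √((0.4071·111.32)² + (0.6243·79.41)²) = √(2053.754841 + 2457.746362) = 67.1677 km
R7: √((0.4563·111.32)² + (0.3384·79.41)²) = √(2580.164128 + 722.122872) = 57.4655 km
R8: √((-0.0763·111.32)² + (-0.4624·79.41)²) = √(72.143211 + 1348.298474) = 37.6887 km
Sorted: R8 (37.6887 km) < R7 (57.4655 km) < R6 (67.1677 km) < R5 (83.8870 km) < R4 (101.9353 km) < R2 (108.8816 km) < …

R8, R7, R6, R5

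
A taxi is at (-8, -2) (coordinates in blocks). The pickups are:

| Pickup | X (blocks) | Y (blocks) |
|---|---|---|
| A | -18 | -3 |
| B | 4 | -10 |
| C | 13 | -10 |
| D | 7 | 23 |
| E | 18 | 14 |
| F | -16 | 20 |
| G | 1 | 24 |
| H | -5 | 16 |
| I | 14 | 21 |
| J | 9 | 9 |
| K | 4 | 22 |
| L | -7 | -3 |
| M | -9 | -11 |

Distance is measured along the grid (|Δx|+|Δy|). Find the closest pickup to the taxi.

Distances from (-8, -2):
A: |-10| + |-1| = 10 + 1 = 11 blocks
B: |12| + |-8| = 12 + 8 = 20 blocks
C: |21| + |-8| = 21 + 8 = 29 blocks
D: |15| + |25| = 15 + 25 = 40 blocks
E: |26| + |16| = 26 + 16 = 42 blocks
F: |-8| + |22| = 8 + 22 = 30 blocks
G: |9| + |26| = 9 + 26 = 35 blocks
H: |3| + |18| = 3 + 18 = 21 blocks
I: |22| + |23| = 22 + 23 = 45 blocks
J: |17| + |11| = 17 + 11 = 28 blocks
K: |12| + |24| = 12 + 24 = 36 blocks
L: |1| + |-1| = 1 + 1 = 2 blocks
M: |-1| + |-9| = 1 + 9 = 10 blocks
Minimum: L at 2 blocks.

L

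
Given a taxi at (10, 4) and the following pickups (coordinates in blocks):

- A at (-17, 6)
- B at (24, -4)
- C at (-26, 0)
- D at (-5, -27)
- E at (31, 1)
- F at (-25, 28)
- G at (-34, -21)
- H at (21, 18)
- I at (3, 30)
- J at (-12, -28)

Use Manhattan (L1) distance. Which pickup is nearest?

B

Distances from (10, 4):
A: 29 blocks
B: 22 blocks
C: 40 blocks
D: 46 blocks
E: 24 blocks
F: 59 blocks
G: 69 blocks
H: 25 blocks
I: 33 blocks
J: 54 blocks
Minimum: B at 22 blocks.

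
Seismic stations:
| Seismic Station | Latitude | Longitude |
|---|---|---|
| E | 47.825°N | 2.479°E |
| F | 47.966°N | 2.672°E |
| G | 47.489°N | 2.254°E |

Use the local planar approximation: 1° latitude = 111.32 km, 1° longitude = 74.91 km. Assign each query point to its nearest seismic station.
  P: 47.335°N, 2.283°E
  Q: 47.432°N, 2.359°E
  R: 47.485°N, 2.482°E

P at 47.335°N, 2.283°E:
  E: 56.488 km
  F: 76.047 km
  G: 17.280 km
  → nearest: G (17.280 km)
Q at 47.432°N, 2.359°E:
  E: 44.663 km
  F: 63.902 km
  G: 10.106 km
  → nearest: G (10.106 km)
R at 47.485°N, 2.482°E:
  E: 37.849 km
  F: 55.404 km
  G: 17.085 km
  → nearest: G (17.085 km)

P→G; Q→G; R→G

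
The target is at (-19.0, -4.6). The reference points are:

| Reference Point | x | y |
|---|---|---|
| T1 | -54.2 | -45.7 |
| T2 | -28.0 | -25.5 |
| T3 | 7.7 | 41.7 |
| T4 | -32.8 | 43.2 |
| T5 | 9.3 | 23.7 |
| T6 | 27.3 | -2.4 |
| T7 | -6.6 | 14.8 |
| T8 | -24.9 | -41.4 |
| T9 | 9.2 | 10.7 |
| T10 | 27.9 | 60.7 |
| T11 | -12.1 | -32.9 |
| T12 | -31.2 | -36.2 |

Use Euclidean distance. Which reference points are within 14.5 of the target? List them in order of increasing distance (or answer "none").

Distances from (-19.0, -4.6):
T1: 54.1
T2: 22.8
T3: 53.4
T4: 49.8
T5: 40.0
T6: 46.4
T7: 23.0
T8: 37.3
T9: 32.1
T10: 80.4
T11: 29.1
T12: 33.9
Threshold 14.5: none within range.

none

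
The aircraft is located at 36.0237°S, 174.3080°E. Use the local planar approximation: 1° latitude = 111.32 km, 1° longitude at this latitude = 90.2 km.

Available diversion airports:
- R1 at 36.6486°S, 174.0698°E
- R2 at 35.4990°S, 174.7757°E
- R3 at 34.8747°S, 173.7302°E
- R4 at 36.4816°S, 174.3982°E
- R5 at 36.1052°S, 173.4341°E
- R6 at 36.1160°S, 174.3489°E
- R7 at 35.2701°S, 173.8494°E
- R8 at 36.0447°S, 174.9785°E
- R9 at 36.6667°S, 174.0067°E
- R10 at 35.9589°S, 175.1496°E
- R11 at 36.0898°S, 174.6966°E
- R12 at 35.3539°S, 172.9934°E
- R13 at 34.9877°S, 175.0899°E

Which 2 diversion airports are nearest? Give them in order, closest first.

R6, R11

Distances from 36.0237°S, 174.3080°E:
R1: √((-0.6249·111.32)² + (-0.2382·90.2)²) = √(4839.131731 + 461.632726) = 72.8063 km
R2: √((0.5247·111.32)² + (0.4677·90.2)²) = √(3411.681839 + 1779.704157) = 72.0513 km
R3: √((1.1490·111.32)² + (-0.5778·90.2)²) = √(16360.118789 + 2716.240060) = 138.1172 km
R4: √((-0.4579·111.32)² + (0.0902·90.2)²) = √(2598.290362 + 66.195147) = 51.6187 km
R5: √((-0.0815·111.32)² + (-0.8739·90.2)²) = √(82.311708 + 6213.503593) = 79.3462 km
R6: √((-0.0923·111.32)² + (0.0409·90.2)²) = √(105.572255 + 13.610049) = 10.9171 km
R7: √((0.7536·111.32)² + (-0.4586·90.2)²) = √(7037.658271 + 1711.122791) = 93.5349 km
R8: √((-0.0210·111.32)² + (0.6705·90.2)²) = √(5.464935 + 3657.721537) = 60.5243 km
R9: √((-0.6430·111.32)² + (-0.3013·90.2)²) = √(5123.518883 + 738.603461) = 76.5645 km
R10: √((0.0648·111.32)² + (0.8416·90.2)²) = √(52.035102 + 5762.680328) = 76.2543 km
R11: √((-0.0661·111.32)² + (0.3886·90.2)²) = √(54.143872 + 1228.623075) = 35.8157 km
R12: √((0.6698·111.32)² + (-1.3146·90.2)²) = √(5559.512125 + 14060.485957) = 140.0714 km
R13: √((1.0360·111.32)² + (0.7819·90.2)²) = √(13300.436869 + 4974.111330) = 135.1834 km
Sorted: R6 (10.9171 km) < R11 (35.8157 km) < R4 (51.6187 km) < R8 (60.5243 km) < …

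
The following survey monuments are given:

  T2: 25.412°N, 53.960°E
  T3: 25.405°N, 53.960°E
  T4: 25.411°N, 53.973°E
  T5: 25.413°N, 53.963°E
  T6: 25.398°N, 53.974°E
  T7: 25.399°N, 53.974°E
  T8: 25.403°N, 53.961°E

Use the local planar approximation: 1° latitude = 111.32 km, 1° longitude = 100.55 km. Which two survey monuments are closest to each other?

T6 and T7

Pairwise distances:
T2–T3: √((-0.007·111.32)² + (0.000·100.55)²) = √(0.60721 + 0.00000) = 0.779 km
T2–T4: √((-0.001·111.32)² + (0.013·100.55)²) = √(0.01239 + 1.70864) = 1.312 km
T2–T5: √((0.001·111.32)² + (0.003·100.55)²) = √(0.01239 + 0.09099) = 0.322 km
T2–T6: √((-0.014·111.32)² + (0.014·100.55)²) = √(2.42886 + 1.98162) = 2.100 km
T2–T7: √((-0.013·111.32)² + (0.014·100.55)²) = √(2.09427 + 1.98162) = 2.019 km
T2–T8: √((-0.009·111.32)² + (0.001·100.55)²) = √(1.00376 + 0.01011) = 1.007 km
T3–T4: √((0.006·111.32)² + (0.013·100.55)²) = √(0.44612 + 1.70864) = 1.468 km
T3–T5: √((0.008·111.32)² + (0.003·100.55)²) = √(0.79310 + 0.09099) = 0.940 km
T3–T6: √((-0.007·111.32)² + (0.014·100.55)²) = √(0.60721 + 1.98162) = 1.609 km
T3–T7: √((-0.006·111.32)² + (0.014·100.55)²) = √(0.44612 + 1.98162) = 1.558 km
T3–T8: √((-0.002·111.32)² + (0.001·100.55)²) = √(0.04957 + 0.01011) = 0.244 km
T4–T5: √((0.002·111.32)² + (-0.010·100.55)²) = √(0.04957 + 1.01103) = 1.030 km
T4–T6: √((-0.013·111.32)² + (0.001·100.55)²) = √(2.09427 + 0.01011) = 1.451 km
T4–T7: √((-0.012·111.32)² + (0.001·100.55)²) = √(1.78447 + 0.01011) = 1.340 km
T4–T8: √((-0.008·111.32)² + (-0.012·100.55)²) = √(0.79310 + 1.45588) = 1.500 km
T5–T6: √((-0.015·111.32)² + (0.011·100.55)²) = √(2.78823 + 1.22335) = 2.003 km
T5–T7: √((-0.014·111.32)² + (0.011·100.55)²) = √(2.42886 + 1.22335) = 1.911 km
T5–T8: √((-0.010·111.32)² + (-0.002·100.55)²) = √(1.23921 + 0.04044) = 1.131 km
T6–T7: √((0.001·111.32)² + (0.000·100.55)²) = √(0.01239 + 0.00000) = 0.111 km
T6–T8: √((0.005·111.32)² + (-0.013·100.55)²) = √(0.30980 + 1.70864) = 1.421 km
T7–T8: √((0.004·111.32)² + (-0.013·100.55)²) = √(0.19827 + 1.70864) = 1.381 km
Closest pair: T6–T7 at 0.111 km.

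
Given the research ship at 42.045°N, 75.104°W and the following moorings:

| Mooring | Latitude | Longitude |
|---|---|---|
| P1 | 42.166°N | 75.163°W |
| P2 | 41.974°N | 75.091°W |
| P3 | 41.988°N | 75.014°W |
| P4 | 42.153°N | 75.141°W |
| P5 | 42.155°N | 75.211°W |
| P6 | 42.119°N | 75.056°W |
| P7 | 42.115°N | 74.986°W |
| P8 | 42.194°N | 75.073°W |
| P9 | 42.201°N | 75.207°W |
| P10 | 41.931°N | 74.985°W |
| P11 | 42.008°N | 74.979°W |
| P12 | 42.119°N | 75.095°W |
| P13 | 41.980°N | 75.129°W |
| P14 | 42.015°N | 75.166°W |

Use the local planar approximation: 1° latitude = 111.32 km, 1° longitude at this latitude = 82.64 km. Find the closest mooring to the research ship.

P14

Distances from 42.045°N, 75.104°W:
P1: √((0.121·111.32)² + (-0.059·82.64)²) = √(181.43336 + 23.77304) = 14.325 km
P2: √((-0.071·111.32)² + (0.013·82.64)²) = √(62.46879 + 1.15416) = 7.976 km
P3: √((-0.057·111.32)² + (0.090·82.64)²) = √(40.26207 + 55.31789) = 9.777 km
P4: √((0.108·111.32)² + (-0.037·82.64)²) = √(144.54195 + 9.34941) = 12.405 km
P5: √((0.110·111.32)² + (-0.107·82.64)²) = √(149.94492 + 78.18945) = 15.104 km
P6: √((0.074·111.32)² + (0.048·82.64)²) = √(67.85937 + 15.73487) = 9.143 km
P7: √((0.070·111.32)² + (0.118·82.64)²) = √(60.72150 + 95.09214) = 12.483 km
P8: √((0.149·111.32)² + (0.031·82.64)²) = √(275.11795 + 6.56302) = 16.783 km
P9: √((0.156·111.32)² + (-0.103·82.64)²) = √(301.57518 + 72.45278) = 19.340 km
P10: √((-0.114·111.32)² + (0.119·82.64)²) = √(161.04828 + 96.71070) = 16.055 km
P11: √((-0.037·111.32)² + (0.125·82.64)²) = √(16.96484 + 106.70890) = 11.121 km
P12: √((0.074·111.32)² + (0.009·82.64)²) = √(67.85937 + 0.55318) = 8.271 km
P13: √((-0.065·111.32)² + (-0.025·82.64)²) = √(52.35680 + 4.26836) = 7.525 km
P14: √((-0.030·111.32)² + (-0.062·82.64)²) = √(11.15293 + 26.25210) = 6.116 km
Minimum: P14 at 6.116 km.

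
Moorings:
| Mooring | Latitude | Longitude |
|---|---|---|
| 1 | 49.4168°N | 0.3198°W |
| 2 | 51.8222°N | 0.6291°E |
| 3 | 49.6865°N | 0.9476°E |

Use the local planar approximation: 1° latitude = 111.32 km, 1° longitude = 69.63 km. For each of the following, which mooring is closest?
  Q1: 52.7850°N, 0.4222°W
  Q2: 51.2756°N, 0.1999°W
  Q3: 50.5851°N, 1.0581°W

Q1 at 52.7850°N, 0.4222°W:
  1: 375.0158 km
  2: 129.7916 km
  3: 357.8693 km
  → nearest: 2 (129.7916 km)
Q2 at 51.2756°N, 0.1999°W:
  1: 207.0900 km
  2: 83.8713 km
  3: 194.1061 km
  → nearest: 2 (83.8713 km)
Q3 at 50.5851°N, 1.0581°W:
  1: 139.8467 km
  2: 181.0155 km
  3: 171.7861 km
  → nearest: 1 (139.8467 km)

Q1→2; Q2→2; Q3→1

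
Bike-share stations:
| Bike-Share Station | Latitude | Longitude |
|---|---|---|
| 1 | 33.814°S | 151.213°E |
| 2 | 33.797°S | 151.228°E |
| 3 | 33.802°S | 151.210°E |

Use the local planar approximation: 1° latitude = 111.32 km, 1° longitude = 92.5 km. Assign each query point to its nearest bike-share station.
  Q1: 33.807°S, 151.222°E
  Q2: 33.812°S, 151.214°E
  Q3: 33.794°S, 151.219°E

Q1→1; Q2→1; Q3→2

Q1 at 33.807°S, 151.222°E:
  1: √((-0.007·111.32)² + (-0.009·92.5)²) = √(0.60721 + 0.69306) = 1.140 km
  2: √((0.010·111.32)² + (0.006·92.5)²) = √(1.23921 + 0.30803) = 1.244 km
  3: √((0.005·111.32)² + (-0.012·92.5)²) = √(0.30980 + 1.23210) = 1.242 km
  → nearest: 1 (1.140 km)
Q2 at 33.812°S, 151.214°E:
  1: √((-0.002·111.32)² + (-0.001·92.5)²) = √(0.04957 + 0.00856) = 0.241 km
  2: √((0.015·111.32)² + (0.014·92.5)²) = √(2.78823 + 1.67703) = 2.113 km
  3: √((0.010·111.32)² + (-0.004·92.5)²) = √(1.23921 + 0.13690) = 1.173 km
  → nearest: 1 (0.241 km)
Q3 at 33.794°S, 151.219°E:
  1: √((-0.020·111.32)² + (-0.006·92.5)²) = √(4.95686 + 0.30803) = 2.295 km
  2: √((-0.003·111.32)² + (0.009·92.5)²) = √(0.11153 + 0.69306) = 0.897 km
  3: √((-0.008·111.32)² + (-0.009·92.5)²) = √(0.79310 + 0.69306) = 1.219 km
  → nearest: 2 (0.897 km)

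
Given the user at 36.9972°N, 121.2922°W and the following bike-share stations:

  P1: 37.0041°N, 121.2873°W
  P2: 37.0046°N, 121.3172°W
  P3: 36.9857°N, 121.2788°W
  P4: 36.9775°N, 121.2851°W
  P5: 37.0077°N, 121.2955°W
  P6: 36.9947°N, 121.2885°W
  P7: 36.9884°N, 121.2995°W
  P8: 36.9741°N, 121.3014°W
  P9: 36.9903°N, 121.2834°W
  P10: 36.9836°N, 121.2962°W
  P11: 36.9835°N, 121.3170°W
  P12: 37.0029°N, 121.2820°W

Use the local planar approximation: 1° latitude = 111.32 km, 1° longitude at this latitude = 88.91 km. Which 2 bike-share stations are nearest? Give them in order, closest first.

P6, P1

Distances from 36.9972°N, 121.2922°W:
P1: √((0.0069·111.32)² + (0.0049·88.91)²) = √(0.589990 + 0.189799) = 0.8831 km
P2: √((0.0074·111.32)² + (-0.0250·88.91)²) = √(0.678594 + 4.940618) = 2.3705 km
P3: √((-0.0115·111.32)² + (0.0134·88.91)²) = √(1.638861 + 1.419420) = 1.7488 km
P4: √((-0.0197·111.32)² + (0.0071·88.91)²) = √(4.809267 + 0.398490) = 2.2821 km
P5: √((0.0105·111.32)² + (-0.0033·88.91)²) = √(1.366234 + 0.086085) = 1.2051 km
P6: √((-0.0025·111.32)² + (0.0037·88.91)²) = √(0.077451 + 0.108219) = 0.4309 km
P7: √((-0.0088·111.32)² + (-0.0073·88.91)²) = √(0.959648 + 0.421257) = 1.1751 km
P8: √((-0.0231·111.32)² + (-0.0092·88.91)²) = √(6.612571 + 0.669078) = 2.6985 km
P9: √((-0.0069·111.32)² + (0.0088·88.91)²) = √(0.589990 + 0.612162) = 1.0964 km
P10: √((-0.0136·111.32)² + (-0.0040·88.91)²) = √(2.292051 + 0.126480) = 1.5552 km
P11: √((-0.0137·111.32)² + (-0.0248·88.91)²) = √(2.325881 + 4.861884) = 2.6810 km
P12: √((0.0057·111.32)² + (0.0102·88.91)²) = √(0.402621 + 0.822435) = 1.1068 km
Sorted: P6 (0.4309 km) < P1 (0.8831 km) < P9 (1.0964 km) < P12 (1.1068 km) < …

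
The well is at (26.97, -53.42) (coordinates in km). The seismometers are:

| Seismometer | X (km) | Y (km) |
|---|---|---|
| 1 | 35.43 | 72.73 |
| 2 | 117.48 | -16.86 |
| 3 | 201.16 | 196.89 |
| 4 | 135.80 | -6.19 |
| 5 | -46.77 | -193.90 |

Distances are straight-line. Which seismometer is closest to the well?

Distances from (26.97, -53.42):
1: √((8.46)² + (126.15)²) = √(71.5716 + 15913.8225) = 126.43 km
2: √((90.51)² + (36.56)²) = √(8192.0601 + 1336.6336) = 97.62 km
3: √((174.19)² + (250.31)²) = √(30342.1561 + 62655.0961) = 304.95 km
4: √((108.83)² + (47.23)²) = √(11843.9689 + 2230.6729) = 118.64 km
5: √((-73.74)² + (-140.48)²) = √(5437.5876 + 19734.6304) = 158.66 km
Minimum: 2 at 97.62 km.

2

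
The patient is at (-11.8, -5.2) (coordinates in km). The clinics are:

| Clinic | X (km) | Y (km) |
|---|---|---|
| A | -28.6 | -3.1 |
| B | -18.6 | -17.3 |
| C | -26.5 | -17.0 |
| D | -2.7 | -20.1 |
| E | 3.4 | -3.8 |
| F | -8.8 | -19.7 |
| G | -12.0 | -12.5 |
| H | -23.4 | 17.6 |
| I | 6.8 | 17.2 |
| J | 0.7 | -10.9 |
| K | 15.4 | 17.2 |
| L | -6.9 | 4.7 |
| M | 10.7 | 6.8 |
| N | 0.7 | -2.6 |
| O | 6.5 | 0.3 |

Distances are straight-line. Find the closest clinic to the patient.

G

Distances from (-11.8, -5.2):
A: 16.9 km
B: 13.9 km
C: 18.9 km
D: 17.5 km
E: 15.3 km
F: 14.8 km
G: 7.3 km
H: 25.6 km
I: 29.1 km
J: 13.7 km
K: 35.2 km
L: 11.0 km
M: 25.5 km
N: 12.8 km
O: 19.1 km
Minimum: G at 7.3 km.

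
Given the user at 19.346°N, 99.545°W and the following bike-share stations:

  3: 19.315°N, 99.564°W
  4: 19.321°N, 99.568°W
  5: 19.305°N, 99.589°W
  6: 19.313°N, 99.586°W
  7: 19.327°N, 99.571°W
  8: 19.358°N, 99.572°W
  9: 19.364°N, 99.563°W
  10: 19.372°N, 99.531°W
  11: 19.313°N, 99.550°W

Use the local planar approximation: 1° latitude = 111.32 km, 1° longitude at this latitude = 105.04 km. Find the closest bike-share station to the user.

9

Distances from 19.346°N, 99.545°W:
3: √((-0.031·111.32)² + (-0.019·105.04)²) = √(11.90885 + 3.98306) = 3.986 km
4: √((-0.025·111.32)² + (-0.023·105.04)²) = √(7.74509 + 5.83667) = 3.685 km
5: √((-0.041·111.32)² + (-0.044·105.04)²) = √(20.83119 + 21.36067) = 6.496 km
6: √((-0.033·111.32)² + (-0.041·105.04)²) = √(13.49504 + 18.54715) = 5.661 km
7: √((-0.019·111.32)² + (-0.026·105.04)²) = √(4.47356 + 7.45858) = 3.454 km
8: √((0.012·111.32)² + (-0.027·105.04)²) = √(1.78447 + 8.04335) = 3.135 km
9: √((0.018·111.32)² + (-0.018·105.04)²) = √(4.01505 + 3.57482) = 2.755 km
10: √((0.026·111.32)² + (0.014·105.04)²) = √(8.37709 + 2.16255) = 3.246 km
11: √((-0.033·111.32)² + (-0.005·105.04)²) = √(13.49504 + 0.27584) = 3.711 km
Minimum: 9 at 2.755 km.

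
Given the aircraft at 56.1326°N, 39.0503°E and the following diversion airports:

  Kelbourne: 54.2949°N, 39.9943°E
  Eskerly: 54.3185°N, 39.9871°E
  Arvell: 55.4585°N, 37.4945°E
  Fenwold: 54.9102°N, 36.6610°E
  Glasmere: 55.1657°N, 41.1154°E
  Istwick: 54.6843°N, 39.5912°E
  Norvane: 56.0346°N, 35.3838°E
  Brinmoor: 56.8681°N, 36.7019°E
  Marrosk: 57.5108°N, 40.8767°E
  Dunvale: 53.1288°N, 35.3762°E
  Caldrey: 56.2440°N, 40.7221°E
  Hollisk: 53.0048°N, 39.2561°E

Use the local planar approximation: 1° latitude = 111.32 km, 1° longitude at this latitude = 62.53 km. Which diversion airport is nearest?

Distances from 56.1326°N, 39.0503°E:
Kelbourne: √((-1.8377·111.32)² + (0.9440·62.53)²) = √(41850.015771 + 3484.342562) = 212.9187 km
Eskerly: √((-1.8141·111.32)² + (0.9368·62.53)²) = √(40782.030206 + 3431.394268) = 210.2699 km
Arvell: √((-0.6741·111.32)² + (-1.5558·62.53)²) = √(5631.123466 + 9464.210511) = 122.8631 km
Fenwold: √((-1.2224·111.32)² + (-2.3893·62.53)²) = √(18517.104513 + 22321.235194) = 202.0850 km
Glasmere: √((-0.9669·111.32)² + (2.0651·62.53)²) = √(11585.359528 + 16674.738457) = 168.1074 km
Istwick: √((-1.4483·111.32)² + (0.5409·62.53)²) = √(25993.421947 + 1143.959950) = 164.7343 km
Norvane: √((-0.0980·111.32)² + (-3.6665·62.53)²) = √(119.014136 + 52563.011096) = 229.5257 km
Brinmoor: √((0.7355·111.32)² + (-2.3484·62.53)²) = √(6703.656451 + 21563.586773) = 168.1287 km
Marrosk: √((1.3782·111.32)² + (1.8264·62.53)²) = √(23538.071974 + 13042.734516) = 191.2611 km
Dunvale: √((-3.0038·111.32)² + (-3.6741·62.53)²) = √(111812.001389 + 52781.144416) = 405.7008 km
Caldrey: √((0.1114·111.32)² + (1.6718·62.53)²) = √(153.785991 + 10928.121104) = 105.2706 km
Hollisk: √((-3.1278·111.32)² + (0.2058·62.53)²) = √(121233.975271 + 165.602771) = 348.4244 km
Minimum: Caldrey at 105.2706 km.

Caldrey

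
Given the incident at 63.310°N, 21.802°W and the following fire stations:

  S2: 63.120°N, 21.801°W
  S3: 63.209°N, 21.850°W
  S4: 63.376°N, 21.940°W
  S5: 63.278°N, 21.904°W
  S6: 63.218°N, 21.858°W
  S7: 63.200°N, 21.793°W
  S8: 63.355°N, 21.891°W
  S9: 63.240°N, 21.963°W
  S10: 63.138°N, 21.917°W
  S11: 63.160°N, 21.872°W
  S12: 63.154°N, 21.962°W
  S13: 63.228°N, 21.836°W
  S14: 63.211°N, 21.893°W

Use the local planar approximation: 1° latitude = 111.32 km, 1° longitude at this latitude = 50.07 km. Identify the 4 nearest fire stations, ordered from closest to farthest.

Distances from 63.310°N, 21.802°W:
S2: √((-0.190·111.32)² + (0.001·50.07)²) = √(447.35634 + 0.00251) = 21.151 km
S3: √((-0.101·111.32)² + (-0.048·50.07)²) = √(126.41224 + 5.77614) = 11.497 km
S4: √((0.066·111.32)² + (-0.138·50.07)²) = √(53.98017 + 47.74340) = 10.086 km
S5: √((-0.032·111.32)² + (-0.102·50.07)²) = √(12.68955 + 26.08288) = 6.227 km
S6: √((-0.092·111.32)² + (-0.056·50.07)²) = √(104.88709 + 7.86197) = 10.618 km
S7: √((-0.110·111.32)² + (0.009·50.07)²) = √(149.94492 + 0.20307) = 12.253 km
S8: √((0.045·111.32)² + (-0.089·50.07)²) = √(25.09409 + 19.85799) = 6.705 km
S9: √((-0.070·111.32)² + (-0.161·50.07)²) = √(60.72150 + 64.98407) = 11.212 km
S10: √((-0.172·111.32)² + (-0.115·50.07)²) = √(366.60914 + 33.15514) = 19.994 km
S11: √((-0.150·111.32)² + (-0.070·50.07)²) = √(278.82320 + 12.28432) = 17.062 km
S12: √((-0.156·111.32)² + (-0.160·50.07)²) = √(301.57518 + 64.17933) = 19.125 km
S13: √((-0.082·111.32)² + (-0.034·50.07)²) = √(83.32477 + 2.89810) = 9.286 km
S14: √((-0.099·111.32)² + (-0.091·50.07)²) = √(121.45539 + 20.76051) = 11.925 km
Sorted: S5 (6.227 km) < S8 (6.705 km) < S13 (9.286 km) < S4 (10.086 km) < S6 (10.618 km) < S9 (11.212 km) < …

S5, S8, S13, S4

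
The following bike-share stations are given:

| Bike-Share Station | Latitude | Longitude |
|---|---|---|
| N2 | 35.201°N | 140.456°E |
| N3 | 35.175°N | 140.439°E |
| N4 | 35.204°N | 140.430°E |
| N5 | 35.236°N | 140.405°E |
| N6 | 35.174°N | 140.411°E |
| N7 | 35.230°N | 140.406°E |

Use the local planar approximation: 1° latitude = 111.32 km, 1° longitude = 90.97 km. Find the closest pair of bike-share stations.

N5 and N7

Pairwise distances:
N2–N3: √((-0.026·111.32)² + (-0.017·90.97)²) = √(8.37709 + 2.39163) = 3.282 km
N2–N4: √((0.003·111.32)² + (-0.026·90.97)²) = √(0.11153 + 5.59427) = 2.389 km
N2–N5: √((0.035·111.32)² + (-0.051·90.97)²) = √(15.18037 + 21.52468) = 6.058 km
N2–N6: √((-0.027·111.32)² + (-0.045·90.97)²) = √(9.03387 + 16.75797) = 5.079 km
N2–N7: √((0.029·111.32)² + (-0.050·90.97)²) = √(10.42179 + 20.68885) = 5.578 km
N3–N4: √((0.029·111.32)² + (-0.009·90.97)²) = √(10.42179 + 0.67032) = 3.330 km
N3–N5: √((0.061·111.32)² + (-0.034·90.97)²) = √(46.11116 + 9.56653) = 7.462 km
N3–N6: √((-0.001·111.32)² + (-0.028·90.97)²) = √(0.01239 + 6.48802) = 2.550 km
N3–N7: √((0.055·111.32)² + (-0.033·90.97)²) = √(37.48623 + 9.01206) = 6.819 km
N4–N5: √((0.032·111.32)² + (-0.025·90.97)²) = √(12.68955 + 5.17221) = 4.226 km
N4–N6: √((-0.030·111.32)² + (-0.019·90.97)²) = √(11.15293 + 2.98747) = 3.760 km
N4–N7: √((0.026·111.32)² + (-0.024·90.97)²) = √(8.37709 + 4.76671) = 3.625 km
N5–N6: √((-0.062·111.32)² + (0.006·90.97)²) = √(47.63540 + 0.29792) = 6.923 km
N5–N7: √((-0.006·111.32)² + (0.001·90.97)²) = √(0.44612 + 0.00828) = 0.674 km
N6–N7: √((0.056·111.32)² + (-0.005·90.97)²) = √(38.86176 + 0.20689) = 6.250 km
Closest pair: N5–N7 at 0.674 km.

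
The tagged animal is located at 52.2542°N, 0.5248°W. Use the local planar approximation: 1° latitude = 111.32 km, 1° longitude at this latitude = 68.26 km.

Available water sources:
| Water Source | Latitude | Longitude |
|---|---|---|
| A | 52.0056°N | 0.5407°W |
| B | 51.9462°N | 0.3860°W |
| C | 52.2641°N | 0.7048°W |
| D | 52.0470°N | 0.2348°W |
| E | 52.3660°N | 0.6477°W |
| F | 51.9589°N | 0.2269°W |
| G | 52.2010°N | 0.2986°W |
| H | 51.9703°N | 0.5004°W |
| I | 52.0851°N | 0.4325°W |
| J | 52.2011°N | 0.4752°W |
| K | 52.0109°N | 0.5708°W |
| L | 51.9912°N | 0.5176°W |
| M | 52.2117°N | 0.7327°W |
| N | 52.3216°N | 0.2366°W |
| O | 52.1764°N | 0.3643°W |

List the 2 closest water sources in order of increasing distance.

J, C

Distances from 52.2542°N, 0.5248°W:
A: √((-0.2486·111.32)² + (-0.0159·68.26)²) = √(765.858689 + 1.177950) = 27.6954 km
B: √((-0.3080·111.32)² + (0.1388·68.26)²) = √(1175.568197 + 89.765923) = 35.5715 km
C: √((0.0099·111.32)² + (-0.1800·68.26)²) = √(1.214554 + 150.965454) = 12.3361 km
D: √((-0.2072·111.32)² + (0.2900·68.26)²) = √(532.017475 + 391.857861) = 30.3953 km
E: √((0.1118·111.32)² + (-0.1229·68.26)²) = √(154.892362 + 70.377905) = 15.0090 km
F: √((-0.2953·111.32)² + (0.2979·68.26)²) = √(1080.620717 + 413.498153) = 38.6538 km
G: √((-0.0532·111.32)² + (0.2262·68.26)²) = √(35.072737 + 238.406323) = 16.5372 km
H: √((-0.2839·111.32)² + (0.0244·68.26)²) = √(998.796888 + 2.774037) = 31.6476 km
I: √((-0.1691·111.32)² + (0.0923·68.26)²) = √(354.350957 + 39.695015) = 19.8506 km
J: √((-0.0531·111.32)² + (0.0496·68.26)²) = √(34.941009 + 11.462937) = 6.8120 km
K: √((-0.2433·111.32)² + (-0.0460·68.26)²) = √(733.551506 + 9.859349) = 27.2656 km
L: √((-0.2630·111.32)² + (0.0072·68.26)²) = √(857.152098 + 0.241545) = 29.2813 km
M: √((-0.0425·111.32)² + (-0.2079·68.26)²) = √(22.383307 + 201.391690) = 14.9591 km
N: √((0.0674·111.32)² + (0.2882·68.26)²) = √(56.294529 + 387.008515) = 21.0548 km
O: √((-0.0778·111.32)² + (0.1605·68.26)²) = √(75.007655 + 120.028020) = 13.9655 km
Sorted: J (6.8120 km) < C (12.3361 km) < O (13.9655 km) < M (14.9591 km) < …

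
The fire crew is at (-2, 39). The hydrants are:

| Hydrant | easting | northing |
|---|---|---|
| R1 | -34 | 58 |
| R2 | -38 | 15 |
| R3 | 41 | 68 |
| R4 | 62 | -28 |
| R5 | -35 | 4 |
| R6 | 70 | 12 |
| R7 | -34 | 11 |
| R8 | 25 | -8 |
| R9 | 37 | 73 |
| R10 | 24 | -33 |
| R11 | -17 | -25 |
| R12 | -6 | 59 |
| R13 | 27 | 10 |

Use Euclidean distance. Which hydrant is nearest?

R12

Distances from (-2, 39):
R1: 37.2
R2: 43.3
R3: 51.9
R4: 92.7
R5: 48.1
R6: 76.9
R7: 42.5
R8: 54.2
R9: 51.7
R10: 76.6
R11: 65.7
R12: 20.4
R13: 41.0
Minimum: R12 at 20.4.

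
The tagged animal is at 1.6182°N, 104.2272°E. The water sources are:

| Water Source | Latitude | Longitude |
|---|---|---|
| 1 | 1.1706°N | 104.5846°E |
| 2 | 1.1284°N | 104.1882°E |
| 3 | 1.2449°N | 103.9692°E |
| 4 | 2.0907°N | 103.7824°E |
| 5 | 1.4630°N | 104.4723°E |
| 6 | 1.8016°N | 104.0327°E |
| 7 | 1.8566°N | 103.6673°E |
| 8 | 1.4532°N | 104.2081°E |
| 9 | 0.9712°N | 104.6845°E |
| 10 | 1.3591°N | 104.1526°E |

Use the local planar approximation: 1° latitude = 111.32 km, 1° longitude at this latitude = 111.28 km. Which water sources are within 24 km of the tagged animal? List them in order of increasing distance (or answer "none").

8

Distances from 1.6182°N, 104.2272°E:
1: √((-0.4476·111.32)² + (0.3574·111.28)²) = √(2482.713187 + 1581.769985) = 63.7533 km
2: √((-0.4898·111.32)² + (-0.0390·111.28)²) = √(2972.925026 + 18.834906) = 54.6970 km
3: √((-0.3733·111.32)² + (-0.2580·111.28)²) = √(1726.880857 + 824.277881) = 50.5090 km
4: √((0.4725·111.32)² + (-0.4448·111.28)²) = √(2766.623242 + 2449.987063) = 72.2261 km
5: √((-0.1552·111.32)² + (0.2451·111.28)²) = √(298.490030 + 743.910787) = 32.2862 km
6: √((0.1834·111.32)² + (-0.1945·111.28)²) = √(416.816649 + 468.461004) = 29.7536 km
7: √((0.2384·111.32)² + (-0.5599·111.28)²) = √(704.301961 + 3881.996763) = 67.7222 km
8: √((-0.1650·111.32)² + (-0.0191·111.28)²) = √(337.376077 + 4.517529) = 18.4904 km
9: √((-0.6470·111.32)² + (0.4573·111.28)²) = √(5187.462338 + 2589.623555) = 88.1878 km
10: √((-0.2591·111.32)² + (-0.0746·111.28)²) = √(831.919341 + 68.914703) = 30.0139 km
Threshold 24 km: 8 (18.4904 km) is within range.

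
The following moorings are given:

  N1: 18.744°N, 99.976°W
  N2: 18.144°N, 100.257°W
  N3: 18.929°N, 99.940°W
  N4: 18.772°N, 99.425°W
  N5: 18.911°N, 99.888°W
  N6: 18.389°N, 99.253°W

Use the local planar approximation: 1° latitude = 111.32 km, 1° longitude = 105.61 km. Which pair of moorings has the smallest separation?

Pairwise distances:
N1–N2: 73.088 km
N1–N3: 20.942 km
N1–N4: 58.275 km
N1–N5: 20.784 km
N1–N6: 85.977 km
N2–N3: 93.580 km
N2–N4: 112.285 km
N2–N5: 93.855 km
N2–N6: 109.484 km
N3–N4: 57.128 km
N3–N5: 5.846 km
N3–N6: 94.221 km
N4–N5: 51.287 km
N4–N6: 46.344 km
N5–N6: 88.736 km
Closest pair: N3–N5 at 5.846 km.

N3 and N5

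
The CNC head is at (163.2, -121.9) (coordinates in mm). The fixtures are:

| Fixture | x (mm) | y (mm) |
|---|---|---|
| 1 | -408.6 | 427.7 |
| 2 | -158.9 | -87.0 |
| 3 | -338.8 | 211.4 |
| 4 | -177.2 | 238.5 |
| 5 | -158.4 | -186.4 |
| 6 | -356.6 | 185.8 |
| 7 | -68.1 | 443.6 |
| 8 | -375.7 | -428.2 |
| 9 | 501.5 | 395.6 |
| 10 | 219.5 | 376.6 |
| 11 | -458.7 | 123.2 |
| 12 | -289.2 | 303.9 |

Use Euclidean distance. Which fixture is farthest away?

1

Distances from (163.2, -121.9):
1: √((-571.8)² + (549.6)²) = √(326955.240 + 302060.160) = 793.1 mm
2: √((-322.1)² + (34.9)²) = √(103748.410 + 1218.010) = 324.0 mm
3: √((-502.0)² + (333.3)²) = √(252004.000 + 111088.890) = 602.6 mm
4: √((-340.4)² + (360.4)²) = √(115872.160 + 129888.160) = 495.7 mm
5: √((-321.6)² + (-64.5)²) = √(103426.560 + 4160.250) = 328.0 mm
6: √((-519.8)² + (307.7)²) = √(270192.040 + 94679.290) = 604.0 mm
7: √((-231.3)² + (565.5)²) = √(53499.690 + 319790.250) = 611.0 mm
8: √((-538.9)² + (-306.3)²) = √(290413.210 + 93819.690) = 619.9 mm
9: √((338.3)² + (517.5)²) = √(114446.890 + 267806.250) = 618.3 mm
10: √((56.3)² + (498.5)²) = √(3169.690 + 248502.250) = 501.7 mm
11: √((-621.9)² + (245.1)²) = √(386759.610 + 60074.010) = 668.5 mm
12: √((-452.4)² + (425.8)²) = √(204665.760 + 181305.640) = 621.3 mm
Maximum: 1 at 793.1 mm.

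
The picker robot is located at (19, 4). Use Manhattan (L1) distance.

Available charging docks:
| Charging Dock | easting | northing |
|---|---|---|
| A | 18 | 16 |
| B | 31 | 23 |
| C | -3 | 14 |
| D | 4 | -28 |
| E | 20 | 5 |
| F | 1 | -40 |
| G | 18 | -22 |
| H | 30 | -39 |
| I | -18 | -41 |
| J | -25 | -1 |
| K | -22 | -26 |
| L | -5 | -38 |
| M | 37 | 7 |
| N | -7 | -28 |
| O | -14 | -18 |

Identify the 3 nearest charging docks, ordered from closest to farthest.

Distances from (19, 4):
A: 13
B: 31
C: 32
D: 47
E: 2
F: 62
G: 27
H: 54
I: 82
J: 49
K: 71
L: 66
M: 21
N: 58
O: 55
Sorted: E (2) < A (13) < M (21) < G (27) < B (31) < …

E, A, M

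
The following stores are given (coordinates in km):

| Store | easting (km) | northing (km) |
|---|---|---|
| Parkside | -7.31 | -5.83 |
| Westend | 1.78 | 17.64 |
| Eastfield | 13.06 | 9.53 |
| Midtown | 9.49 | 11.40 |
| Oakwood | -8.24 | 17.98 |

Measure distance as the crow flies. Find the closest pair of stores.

Eastfield and Midtown

Pairwise distances:
Parkside–Westend: √((9.09)² + (23.47)²) = √(82.6281 + 550.8409) = 25.17 km
Parkside–Eastfield: √((20.37)² + (15.36)²) = √(414.9369 + 235.9296) = 25.51 km
Parkside–Midtown: √((16.80)² + (17.23)²) = √(282.2400 + 296.8729) = 24.06 km
Parkside–Oakwood: √((-0.93)² + (23.81)²) = √(0.8649 + 566.9161) = 23.83 km
Westend–Eastfield: √((11.28)² + (-8.11)²) = √(127.2384 + 65.7721) = 13.89 km
Westend–Midtown: √((7.71)² + (-6.24)²) = √(59.4441 + 38.9376) = 9.92 km
Westend–Oakwood: √((-10.02)² + (0.34)²) = √(100.4004 + 0.1156) = 10.03 km
Eastfield–Midtown: √((-3.57)² + (1.87)²) = √(12.7449 + 3.4969) = 4.03 km
Eastfield–Oakwood: √((-21.30)² + (8.45)²) = √(453.6900 + 71.4025) = 22.91 km
Midtown–Oakwood: √((-17.73)² + (6.58)²) = √(314.3529 + 43.2964) = 18.91 km
Closest pair: Eastfield–Midtown at 4.03 km.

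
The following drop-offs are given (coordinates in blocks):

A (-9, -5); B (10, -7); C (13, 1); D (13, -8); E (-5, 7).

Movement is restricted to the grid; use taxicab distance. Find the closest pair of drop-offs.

Pairwise distances:
A–B: |19| + |-2| = 19 + 2 = 21 blocks
A–C: |22| + |6| = 22 + 6 = 28 blocks
A–D: |22| + |-3| = 22 + 3 = 25 blocks
A–E: |4| + |12| = 4 + 12 = 16 blocks
B–C: |3| + |8| = 3 + 8 = 11 blocks
B–D: |3| + |-1| = 3 + 1 = 4 blocks
B–E: |-15| + |14| = 15 + 14 = 29 blocks
C–D: |0| + |-9| = 0 + 9 = 9 blocks
C–E: |-18| + |6| = 18 + 6 = 24 blocks
D–E: |-18| + |15| = 18 + 15 = 33 blocks
Closest pair: B–D at 4 blocks.

B and D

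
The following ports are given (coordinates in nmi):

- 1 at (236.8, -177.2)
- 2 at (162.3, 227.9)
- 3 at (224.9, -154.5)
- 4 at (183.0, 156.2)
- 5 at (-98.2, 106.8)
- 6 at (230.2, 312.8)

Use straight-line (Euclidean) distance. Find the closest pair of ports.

1 and 3

Pairwise distances:
1–2: √((-74.5)² + (405.1)²) = √(5550.250 + 164106.010) = 411.9 nmi
1–3: √((-11.9)² + (22.7)²) = √(141.610 + 515.290) = 25.6 nmi
1–4: √((-53.8)² + (333.4)²) = √(2894.440 + 111155.560) = 337.7 nmi
1–5: √((-335.0)² + (284.0)²) = √(112225.000 + 80656.000) = 439.2 nmi
1–6: √((-6.6)² + (490.0)²) = √(43.560 + 240100.000) = 490.0 nmi
2–3: √((62.6)² + (-382.4)²) = √(3918.760 + 146229.760) = 387.5 nmi
2–4: √((20.7)² + (-71.7)²) = √(428.490 + 5140.890) = 74.6 nmi
2–5: √((-260.5)² + (-121.1)²) = √(67860.250 + 14665.210) = 287.3 nmi
2–6: √((67.9)² + (84.9)²) = √(4610.410 + 7208.010) = 108.7 nmi
3–4: √((-41.9)² + (310.7)²) = √(1755.610 + 96534.490) = 313.5 nmi
3–5: √((-323.1)² + (261.3)²) = √(104393.610 + 68277.690) = 415.5 nmi
3–6: √((5.3)² + (467.3)²) = √(28.090 + 218369.290) = 467.3 nmi
4–5: √((-281.2)² + (-49.4)²) = √(79073.440 + 2440.360) = 285.5 nmi
4–6: √((47.2)² + (156.6)²) = √(2227.840 + 24523.560) = 163.6 nmi
5–6: √((328.4)² + (206.0)²) = √(107846.560 + 42436.000) = 387.7 nmi
Closest pair: 1–3 at 25.6 nmi.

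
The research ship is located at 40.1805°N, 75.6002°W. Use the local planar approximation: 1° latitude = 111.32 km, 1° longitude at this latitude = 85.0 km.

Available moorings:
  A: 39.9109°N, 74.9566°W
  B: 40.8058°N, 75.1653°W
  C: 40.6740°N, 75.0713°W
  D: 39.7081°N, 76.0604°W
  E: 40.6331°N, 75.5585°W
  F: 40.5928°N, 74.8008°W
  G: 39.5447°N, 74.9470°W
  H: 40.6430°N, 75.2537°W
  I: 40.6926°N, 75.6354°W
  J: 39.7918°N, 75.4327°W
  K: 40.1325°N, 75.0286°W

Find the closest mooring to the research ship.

Distances from 40.1805°N, 75.6002°W:
A: 62.3976 km
B: 78.8153 km
C: 70.9866 km
D: 65.5408 km
E: 50.5080 km
F: 81.9977 km
G: 89.9562 km
H: 59.3145 km
I: 57.0854 km
J: 45.5522 km
K: 48.8789 km
Minimum: J at 45.5522 km.

J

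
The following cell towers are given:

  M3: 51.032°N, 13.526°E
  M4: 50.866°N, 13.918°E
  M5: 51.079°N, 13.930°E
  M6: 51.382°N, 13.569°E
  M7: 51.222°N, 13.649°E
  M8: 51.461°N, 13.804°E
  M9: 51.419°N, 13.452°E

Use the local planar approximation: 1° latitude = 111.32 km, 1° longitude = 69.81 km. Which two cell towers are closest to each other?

Pairwise distances:
M6–M9: 9.148 km
M6–M8: 18.614 km
M6–M7: 18.666 km
M3–M7: 22.827 km
M4–M5: 23.726 km
M8–M9: 25.014 km
M5–M7: 25.263 km
M7–M9: 25.886 km
M3–M5: 28.684 km
M7–M8: 28.722 km
M3–M4: 33.020 km
M3–M6: 39.077 km
M5–M6: 42.105 km
M3–M9: 43.389 km
M5–M8: 43.424 km
M4–M7: 43.854 km
M5–M9: 50.458 km
M3–M8: 51.549 km
M4–M6: 62.394 km
M4–M8: 66.712 km
M4–M9: 69.627 km
Closest pair: M6–M9 at 9.148 km.

M6 and M9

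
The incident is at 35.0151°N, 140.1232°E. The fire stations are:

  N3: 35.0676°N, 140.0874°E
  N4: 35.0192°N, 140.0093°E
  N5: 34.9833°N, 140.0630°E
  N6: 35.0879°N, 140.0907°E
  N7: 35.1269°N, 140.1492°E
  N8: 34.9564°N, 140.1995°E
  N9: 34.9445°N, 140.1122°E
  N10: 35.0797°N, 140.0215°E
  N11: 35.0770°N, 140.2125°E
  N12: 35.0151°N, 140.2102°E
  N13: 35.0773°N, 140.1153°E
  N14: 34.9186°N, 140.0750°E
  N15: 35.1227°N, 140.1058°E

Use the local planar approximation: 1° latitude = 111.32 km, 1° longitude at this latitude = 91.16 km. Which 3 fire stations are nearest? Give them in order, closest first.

N5, N3, N13

Distances from 35.0151°N, 140.1232°E:
N3: √((0.0525·111.32)² + (-0.0358·91.16)²) = √(34.155842 + 10.650615) = 6.6938 km
N4: √((0.0041·111.32)² + (-0.1139·91.16)²) = √(0.208312 + 107.809264) = 10.3932 km
N5: √((-0.0318·111.32)² + (-0.0602·91.16)²) = √(12.531430 + 30.116300) = 6.5305 km
N6: √((0.0728·111.32)² + (-0.0325·91.16)²) = √(65.676372 + 8.777591) = 8.6287 km
N7: √((0.1118·111.32)² + (0.0260·91.16)²) = √(154.892362 + 5.617658) = 12.6693 km
N8: √((-0.0587·111.32)² + (0.0763·91.16)²) = √(42.699481 + 48.379092) = 9.5435 km
N9: √((-0.0706·111.32)² + (-0.0110·91.16)²) = √(61.766899 + 1.005528) = 7.9229 km
N10: √((0.0646·111.32)² + (-0.1017·91.16)²) = √(51.714393 + 85.950922) = 11.7331 km
N11: √((0.0619·111.32)² + (0.0893·91.16)²) = √(47.481857 + 66.269173) = 10.6654 km
N12: √((0.0000·111.32)² + (0.0870·91.16)²) = √(0.000000 + 62.899492) = 7.9309 km
N13: √((0.0622·111.32)² + (-0.0079·91.16)²) = √(47.943216 + 0.518636) = 6.9615 km
N14: √((-0.0965·111.32)² + (-0.0482·91.16)²) = √(115.398728 + 19.306463) = 11.6063 km
N15: √((0.1076·111.32)² + (-0.0174·91.16)²) = √(143.473251 + 2.515980) = 12.0826 km
Sorted: N5 (6.5305 km) < N3 (6.6938 km) < N13 (6.9615 km) < N9 (7.9229 km) < N12 (7.9309 km) < …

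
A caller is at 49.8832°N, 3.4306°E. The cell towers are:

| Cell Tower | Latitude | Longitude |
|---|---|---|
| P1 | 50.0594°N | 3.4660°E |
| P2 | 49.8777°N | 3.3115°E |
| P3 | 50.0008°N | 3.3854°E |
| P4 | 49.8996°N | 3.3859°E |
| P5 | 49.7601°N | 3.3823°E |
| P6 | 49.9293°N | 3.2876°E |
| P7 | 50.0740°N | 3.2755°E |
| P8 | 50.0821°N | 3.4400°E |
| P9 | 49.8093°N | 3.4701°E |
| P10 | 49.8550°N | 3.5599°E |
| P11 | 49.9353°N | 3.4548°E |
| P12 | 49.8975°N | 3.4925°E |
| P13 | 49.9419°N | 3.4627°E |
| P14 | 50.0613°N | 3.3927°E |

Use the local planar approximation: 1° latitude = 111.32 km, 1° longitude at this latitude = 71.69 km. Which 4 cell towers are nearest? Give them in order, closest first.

P4, P12, P11, P13

Distances from 49.8832°N, 3.4306°E:
P1: √((0.1762·111.32)² + (0.0354·71.69)²) = √(384.731905 + 6.440561) = 19.7781 km
P2: √((-0.0055·111.32)² + (-0.1191·71.69)²) = √(0.374862 + 72.902208) = 8.5602 km
P3: √((0.1176·111.32)² + (-0.0452·71.69)²) = √(171.380355 + 10.500114) = 13.4863 km
P4: √((0.0164·111.32)² + (-0.0447·71.69)²) = √(3.332991 + 10.269096) = 3.6881 km
P5: √((-0.1231·111.32)² + (-0.0483·71.69)²) = √(187.785693 + 11.989786) = 14.1342 km
P6: √((0.0461·111.32)² + (-0.1430·71.69)²) = √(26.335905 + 105.096738) = 11.4644 km
P7: √((0.1908·111.32)² + (-0.1551·71.69)²) = √(451.131483 + 123.634807) = 23.9743 km
P8: √((0.1989·111.32)² + (0.0094·71.69)²) = √(490.248148 + 0.454122) = 22.1518 km
P9: √((-0.0739·111.32)² + (0.0395·71.69)²) = √(67.676092 + 8.018836) = 8.7003 km
P10: √((-0.0282·111.32)² + (0.1293·71.69)²) = √(9.854727 + 85.923945) = 9.7867 km
P11: √((0.0521·111.32)² + (0.0242·71.69)²) = √(33.637355 + 3.009871) = 6.0537 km
P12: √((0.0143·111.32)² + (0.0619·71.69)²) = √(2.534069 + 19.692391) = 4.7145 km
P13: √((0.0587·111.32)² + (0.0321·71.69)²) = √(42.699481 + 5.295747) = 6.9279 km
P14: √((0.1781·111.32)² + (-0.0379·71.69)²) = √(393.073924 + 7.382366) = 20.0114 km
Sorted: P4 (3.6881 km) < P12 (4.7145 km) < P11 (6.0537 km) < P13 (6.9279 km) < P2 (8.5602 km) < P9 (8.7003 km) < …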